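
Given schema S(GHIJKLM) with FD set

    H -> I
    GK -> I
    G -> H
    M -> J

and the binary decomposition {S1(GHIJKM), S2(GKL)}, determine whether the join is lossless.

No

Common attributes: S1 ∩ S2 = {GK}.
Closure of {GK}: GK → I applies, adding I; G → H applies, adding H. So (GK)⁺ = {GHIK}.
The closure contains neither all of S1 = {GHIJKM} nor all of S2 = {GKL}, so the common attributes are not a superkey of either fragment. The join is lossy.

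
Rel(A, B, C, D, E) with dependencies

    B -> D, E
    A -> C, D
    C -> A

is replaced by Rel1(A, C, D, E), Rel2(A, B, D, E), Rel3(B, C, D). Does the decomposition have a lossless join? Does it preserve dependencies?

lossless and dependency-preserving

Lossless test (chase): Rows 2 and 3 agree on B; apply B→D, E and equate their D, E entries. Rows 1 and 2 agree on A; apply A→C, D and equate their C, D entries. Rows 1 and 3 agree on C; apply C→A and equate their A entries. Row 2 is now all distinguished symbols — the join is lossless.
Dependency preservation: every FD's attributes lie within a single fragment, so each can be enforced locally — preserved.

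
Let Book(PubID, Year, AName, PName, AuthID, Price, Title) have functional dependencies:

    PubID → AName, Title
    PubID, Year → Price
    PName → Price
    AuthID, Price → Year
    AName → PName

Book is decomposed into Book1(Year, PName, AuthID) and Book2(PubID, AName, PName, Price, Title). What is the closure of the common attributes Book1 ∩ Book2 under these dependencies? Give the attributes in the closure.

Book1 ∩ Book2 = {PName}.
PName → Price applies, adding Price
Closure: {PName, Price}.

PName, Price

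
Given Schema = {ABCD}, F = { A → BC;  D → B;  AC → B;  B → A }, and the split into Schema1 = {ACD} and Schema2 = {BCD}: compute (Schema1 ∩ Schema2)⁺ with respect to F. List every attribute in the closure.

Schema1 ∩ Schema2 = {CD}.
D → B applies, adding B
B → A applies, adding A
Closure: {ABCD}.

ABCD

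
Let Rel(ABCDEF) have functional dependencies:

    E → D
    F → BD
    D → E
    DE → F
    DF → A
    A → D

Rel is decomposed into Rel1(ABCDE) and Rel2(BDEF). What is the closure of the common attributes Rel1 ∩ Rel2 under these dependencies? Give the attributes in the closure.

Rel1 ∩ Rel2 = {BDE}.
DE → F applies, adding F
DF → A applies, adding A
Closure: {ABDEF}.

ABDEF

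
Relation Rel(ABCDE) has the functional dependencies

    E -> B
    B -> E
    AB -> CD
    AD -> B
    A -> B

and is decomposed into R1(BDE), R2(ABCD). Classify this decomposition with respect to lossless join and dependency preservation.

lossless and dependency-preserving

Lossless test: (BD)⁺ = {BDE}, which contains all of one fragment — lossless.
Dependency preservation: every FD's attributes lie within a single fragment, so each can be enforced locally — preserved.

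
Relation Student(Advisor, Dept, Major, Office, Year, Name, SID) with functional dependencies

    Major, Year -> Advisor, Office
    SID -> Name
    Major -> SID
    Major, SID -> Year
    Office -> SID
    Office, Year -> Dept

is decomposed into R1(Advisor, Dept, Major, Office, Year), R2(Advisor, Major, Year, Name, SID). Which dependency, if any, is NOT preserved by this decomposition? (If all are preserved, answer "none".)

Office -> SID

Check Office → SID: no single fragment contains all of {Office, SID}, and the restricted closure of {Office} across the fragments never reaches {SID}.
Major, Year → Advisor, Office is preserved.
SID → Name is preserved.
Major → SID is preserved.
Major, SID → Year is preserved.
Office, Year → Dept is preserved.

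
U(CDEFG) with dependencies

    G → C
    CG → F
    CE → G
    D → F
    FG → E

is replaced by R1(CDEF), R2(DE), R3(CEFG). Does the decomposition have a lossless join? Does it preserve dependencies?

Lossless test (chase): Rows 1 and 3 agree on CE; apply CE→G and equate their G entries. Rows 1 and 2 agree on D; apply D→F and equate their F entries. Row 1 is now all distinguished symbols — the join is lossless.
Dependency preservation: every FD's attributes lie within a single fragment, so each can be enforced locally — preserved.

lossless and dependency-preserving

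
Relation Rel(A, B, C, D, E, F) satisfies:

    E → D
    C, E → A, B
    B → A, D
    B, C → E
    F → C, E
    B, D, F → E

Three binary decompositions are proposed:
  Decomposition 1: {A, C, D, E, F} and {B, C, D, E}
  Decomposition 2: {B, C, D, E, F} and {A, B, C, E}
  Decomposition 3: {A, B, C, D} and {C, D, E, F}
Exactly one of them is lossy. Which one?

Decomposition 3

Decomposition 1: common = {C, D, E}, closure = {A, B, C, D, E} → lossless.
Decomposition 2: common = {B, C, E}, closure = {A, B, C, D, E} → lossless.
Decomposition 3: common = {C, D}, closure = {C, D} → lossy.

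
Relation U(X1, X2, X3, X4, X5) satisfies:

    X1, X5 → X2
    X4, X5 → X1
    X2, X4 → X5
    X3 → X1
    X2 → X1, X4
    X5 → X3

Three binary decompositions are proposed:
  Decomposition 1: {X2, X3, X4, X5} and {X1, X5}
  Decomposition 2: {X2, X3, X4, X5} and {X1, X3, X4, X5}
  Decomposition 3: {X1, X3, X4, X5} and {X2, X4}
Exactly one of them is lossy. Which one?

Decomposition 1: common = {X5}, closure = {X1, X2, X3, X4, X5} → lossless.
Decomposition 2: common = {X3, X4, X5}, closure = {X1, X2, X3, X4, X5} → lossless.
Decomposition 3: common = {X4}, closure = {X4} → lossy.

Decomposition 3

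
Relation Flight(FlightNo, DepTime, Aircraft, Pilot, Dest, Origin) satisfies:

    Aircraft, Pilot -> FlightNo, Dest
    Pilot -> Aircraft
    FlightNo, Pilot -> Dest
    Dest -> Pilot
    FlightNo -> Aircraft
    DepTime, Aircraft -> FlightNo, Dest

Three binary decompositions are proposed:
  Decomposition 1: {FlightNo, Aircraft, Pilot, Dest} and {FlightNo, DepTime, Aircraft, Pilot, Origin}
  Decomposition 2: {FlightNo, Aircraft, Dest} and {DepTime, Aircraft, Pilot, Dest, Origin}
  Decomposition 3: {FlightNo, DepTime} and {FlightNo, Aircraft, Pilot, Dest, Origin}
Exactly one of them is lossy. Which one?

Decomposition 3

Decomposition 1: common = {FlightNo, Aircraft, Pilot}, closure = {FlightNo, Aircraft, Pilot, Dest} → lossless.
Decomposition 2: common = {Aircraft, Dest}, closure = {FlightNo, Aircraft, Pilot, Dest} → lossless.
Decomposition 3: common = {FlightNo}, closure = {FlightNo, Aircraft} → lossy.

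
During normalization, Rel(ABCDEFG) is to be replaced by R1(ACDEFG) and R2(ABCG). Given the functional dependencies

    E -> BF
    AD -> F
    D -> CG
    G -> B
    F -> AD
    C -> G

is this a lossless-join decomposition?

Yes

Common attributes: R1 ∩ R2 = {ACG}.
Closure of {ACG}: G → B applies, adding B. So (ACG)⁺ = {ABCG}.
This closure contains every attribute of R2, so R1 ∩ R2 → R2. The join is lossless.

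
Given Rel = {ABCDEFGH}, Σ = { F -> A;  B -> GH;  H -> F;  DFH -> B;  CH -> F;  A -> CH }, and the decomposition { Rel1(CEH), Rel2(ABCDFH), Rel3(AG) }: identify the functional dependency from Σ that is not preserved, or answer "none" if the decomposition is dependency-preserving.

B -> GH

Check B → GH: no single fragment contains all of {BGH}, and the restricted closure of {B} across the fragments never reaches {GH}.
F → A is preserved.
H → F is preserved.
DFH → B is preserved.
CH → F is preserved.
A → CH is preserved.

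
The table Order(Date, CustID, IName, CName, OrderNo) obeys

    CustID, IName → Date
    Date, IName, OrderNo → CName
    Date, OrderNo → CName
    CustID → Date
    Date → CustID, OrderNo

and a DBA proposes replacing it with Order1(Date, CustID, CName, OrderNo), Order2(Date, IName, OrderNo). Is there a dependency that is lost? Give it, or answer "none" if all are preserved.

CustID, IName → Date: restricted closure across fragments reaches Date.
Date, IName, OrderNo → CName: restricted closure across fragments reaches CName.
Date, OrderNo → CName lies within Order1.
CustID → Date lies within Order1.
Date → CustID, OrderNo lies within Order1.
Every dependency is enforceable on the fragments, so the decomposition is dependency-preserving.

none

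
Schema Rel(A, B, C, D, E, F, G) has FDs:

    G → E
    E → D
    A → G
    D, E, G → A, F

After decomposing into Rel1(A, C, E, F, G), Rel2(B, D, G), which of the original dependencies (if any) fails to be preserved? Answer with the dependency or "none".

Check E → D: no single fragment contains all of {D, E}, and the restricted closure of {E} across the fragments never reaches {D}.
G → E is preserved.
A → G is preserved.
D, E, G → A, F is preserved.

E → D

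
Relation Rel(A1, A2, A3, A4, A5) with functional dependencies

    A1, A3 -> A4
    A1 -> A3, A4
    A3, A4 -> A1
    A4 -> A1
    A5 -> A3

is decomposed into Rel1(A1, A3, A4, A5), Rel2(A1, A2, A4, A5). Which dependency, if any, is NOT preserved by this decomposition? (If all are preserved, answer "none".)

none

A1, A3 → A4 lies within Rel1.
A1 → A3, A4 lies within Rel1.
A3, A4 → A1 lies within Rel1.
A4 → A1 lies within Rel1.
A5 → A3 lies within Rel1.
Every dependency is enforceable on the fragments, so the decomposition is dependency-preserving.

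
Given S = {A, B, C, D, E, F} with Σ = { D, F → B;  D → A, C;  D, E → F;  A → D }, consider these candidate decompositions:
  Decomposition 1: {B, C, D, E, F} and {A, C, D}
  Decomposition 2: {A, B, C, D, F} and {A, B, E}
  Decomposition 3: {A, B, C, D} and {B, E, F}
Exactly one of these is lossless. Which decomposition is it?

Decomposition 1: common = {C, D}, closure = {A, C, D} → lossless.
Decomposition 2: common = {A, B}, closure = {A, B, C, D} → lossy.
Decomposition 3: common = {B}, closure = {B} → lossy.

Decomposition 1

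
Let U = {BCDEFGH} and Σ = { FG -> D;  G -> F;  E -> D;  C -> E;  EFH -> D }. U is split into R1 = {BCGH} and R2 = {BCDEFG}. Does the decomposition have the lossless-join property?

Yes

Common attributes: R1 ∩ R2 = {BCG}.
Closure of {BCG}: G → F applies, adding F; C → E applies, adding E; FG → D applies, adding D. So (BCG)⁺ = {BCDEFG}.
This closure contains every attribute of R2, so R1 ∩ R2 → R2. The join is lossless.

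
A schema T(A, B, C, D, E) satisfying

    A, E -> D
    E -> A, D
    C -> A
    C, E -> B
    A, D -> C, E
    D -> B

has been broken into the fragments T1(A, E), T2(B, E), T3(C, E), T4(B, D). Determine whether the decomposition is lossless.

Chase test. Columns are A, B, C, D, E; row i has aⱼ where attribute j ∈ Ti, else bᵢⱼ.
Initial tableau (one row per fragment):
  row 1: a1 b12 b13 b14 a5
  row 2: b21 a2 b23 b24 a5
  row 3: b31 b32 a3 b34 a5
  row 4: b41 a2 b43 a4 b45
Rows 1 and 2 agree on E; apply E→A, D and equate their A, D entries.
Rows 1 and 3 agree on E; apply E→A, D and equate their A, D entries.
Rows 1 and 2 agree on A, D; apply A, D→C, E and equate their C, E entries.
Rows 1 and 3 agree on A, D; apply A, D→C, E and equate their C, E entries.
Rows 1 and 2 agree on D; apply D→B and equate their B entries.
Rows 1 and 3 agree on D; apply D→B and equate their B entries.
No row becomes fully distinguished — the join is lossy.

No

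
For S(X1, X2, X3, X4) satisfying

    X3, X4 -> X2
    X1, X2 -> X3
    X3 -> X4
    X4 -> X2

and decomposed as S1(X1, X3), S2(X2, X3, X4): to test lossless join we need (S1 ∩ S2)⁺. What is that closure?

S1 ∩ S2 = {X3}.
X3 → X4 applies, adding X4
X4 → X2 applies, adding X2
Closure: {X2, X3, X4}.

X2, X3, X4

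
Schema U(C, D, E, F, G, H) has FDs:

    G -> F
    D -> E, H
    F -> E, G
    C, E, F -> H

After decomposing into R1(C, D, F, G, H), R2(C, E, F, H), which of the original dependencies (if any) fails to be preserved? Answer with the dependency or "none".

D -> E, H

Check D → E, H: no single fragment contains all of {D, E, H}, and the restricted closure of {D} across the fragments never reaches {E, H}.
G → F is preserved.
F → E, G is preserved.
C, E, F → H is preserved.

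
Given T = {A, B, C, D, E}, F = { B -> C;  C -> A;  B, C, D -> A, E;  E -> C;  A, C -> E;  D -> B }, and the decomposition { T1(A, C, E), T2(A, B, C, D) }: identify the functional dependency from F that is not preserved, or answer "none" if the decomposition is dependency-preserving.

B → C lies within T2.
C → A lies within T1.
B, C, D → A, E: restricted closure across fragments reaches A, E.
E → C lies within T1.
A, C → E lies within T1.
D → B lies within T2.
Every dependency is enforceable on the fragments, so the decomposition is dependency-preserving.

none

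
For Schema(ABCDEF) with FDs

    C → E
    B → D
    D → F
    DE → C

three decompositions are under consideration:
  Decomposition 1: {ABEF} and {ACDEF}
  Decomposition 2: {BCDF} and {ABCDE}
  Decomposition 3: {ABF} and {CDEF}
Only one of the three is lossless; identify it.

Decomposition 2

Decomposition 1: common = {AEF}, closure = {AEF} → lossy.
Decomposition 2: common = {BCD}, closure = {BCDEF} → lossless.
Decomposition 3: common = {F}, closure = {F} → lossy.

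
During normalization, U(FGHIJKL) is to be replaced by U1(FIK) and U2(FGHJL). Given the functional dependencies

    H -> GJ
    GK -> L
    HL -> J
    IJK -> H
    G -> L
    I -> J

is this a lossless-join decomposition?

No

Common attributes: U1 ∩ U2 = {F}.
No dependency enlarges {F}, so (F)⁺ = {F}.
The closure contains neither all of U1 = {FIK} nor all of U2 = {FGHJL}, so the common attributes are not a superkey of either fragment. The join is lossy.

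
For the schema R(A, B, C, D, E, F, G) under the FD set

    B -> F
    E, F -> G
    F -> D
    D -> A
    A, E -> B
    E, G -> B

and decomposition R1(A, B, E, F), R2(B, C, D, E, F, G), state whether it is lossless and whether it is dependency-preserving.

lossless but not dependency-preserving

Lossless test: (B, E, F)⁺ = {A, B, D, E, F, G}, which contains all of one fragment — lossless.
Dependency preservation: the restricted closure of {D} across the fragments never reaches {A}, so D → A cannot be enforced without a join — not preserved.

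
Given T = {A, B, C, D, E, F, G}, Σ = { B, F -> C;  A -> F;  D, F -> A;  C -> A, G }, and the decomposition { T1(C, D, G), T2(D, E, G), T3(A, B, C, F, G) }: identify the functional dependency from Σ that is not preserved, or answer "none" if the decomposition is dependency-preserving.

D, F -> A

Check D, F → A: no single fragment contains all of {A, D, F}, and the restricted closure of {D, F} across the fragments never reaches {A}.
B, F → C is preserved.
A → F is preserved.
C → A, G is preserved.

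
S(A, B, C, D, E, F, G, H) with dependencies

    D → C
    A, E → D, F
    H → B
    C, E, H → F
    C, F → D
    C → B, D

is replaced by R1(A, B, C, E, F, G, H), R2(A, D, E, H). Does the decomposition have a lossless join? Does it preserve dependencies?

Lossless test: (A, E, H)⁺ = {A, B, C, D, E, F, H}, which contains all of one fragment — lossless.
Dependency preservation: the restricted closure of {D} across the fragments never reaches {C}, so D → C cannot be enforced without a join — not preserved.

lossless but not dependency-preserving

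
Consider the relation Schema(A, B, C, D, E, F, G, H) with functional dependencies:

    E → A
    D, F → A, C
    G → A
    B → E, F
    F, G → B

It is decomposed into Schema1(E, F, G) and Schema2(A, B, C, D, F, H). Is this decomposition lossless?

No

Common attributes: Schema1 ∩ Schema2 = {F}.
No dependency enlarges {F}, so (F)⁺ = {F}.
The closure contains neither all of Schema1 = {E, F, G} nor all of Schema2 = {A, B, C, D, F, H}, so the common attributes are not a superkey of either fragment. The join is lossy.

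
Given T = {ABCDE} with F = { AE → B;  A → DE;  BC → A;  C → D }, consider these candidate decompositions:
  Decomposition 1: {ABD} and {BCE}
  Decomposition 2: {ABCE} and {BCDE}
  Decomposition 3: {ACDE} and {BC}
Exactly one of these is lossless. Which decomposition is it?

Decomposition 2

Decomposition 1: common = {B}, closure = {B} → lossy.
Decomposition 2: common = {BCE}, closure = {ABCDE} → lossless.
Decomposition 3: common = {C}, closure = {CD} → lossy.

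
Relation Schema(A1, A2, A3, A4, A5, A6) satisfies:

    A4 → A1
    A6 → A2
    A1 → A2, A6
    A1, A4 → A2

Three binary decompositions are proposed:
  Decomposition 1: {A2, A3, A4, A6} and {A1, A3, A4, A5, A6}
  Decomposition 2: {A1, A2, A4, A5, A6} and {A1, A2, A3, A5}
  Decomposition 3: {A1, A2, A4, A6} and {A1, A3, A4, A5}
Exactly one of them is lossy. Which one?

Decomposition 1: common = {A3, A4, A6}, closure = {A1, A2, A3, A4, A6} → lossless.
Decomposition 2: common = {A1, A2, A5}, closure = {A1, A2, A5, A6} → lossy.
Decomposition 3: common = {A1, A4}, closure = {A1, A2, A4, A6} → lossless.

Decomposition 2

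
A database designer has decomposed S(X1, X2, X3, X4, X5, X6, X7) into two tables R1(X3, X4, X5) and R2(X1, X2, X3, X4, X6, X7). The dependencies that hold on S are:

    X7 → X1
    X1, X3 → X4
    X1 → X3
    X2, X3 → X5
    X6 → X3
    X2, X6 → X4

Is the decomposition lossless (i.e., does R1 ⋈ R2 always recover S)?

Common attributes: R1 ∩ R2 = {X3, X4}.
No dependency enlarges {X3, X4}, so (X3, X4)⁺ = {X3, X4}.
The closure contains neither all of R1 = {X3, X4, X5} nor all of R2 = {X1, X2, X3, X4, X6, X7}, so the common attributes are not a superkey of either fragment. The join is lossy.

No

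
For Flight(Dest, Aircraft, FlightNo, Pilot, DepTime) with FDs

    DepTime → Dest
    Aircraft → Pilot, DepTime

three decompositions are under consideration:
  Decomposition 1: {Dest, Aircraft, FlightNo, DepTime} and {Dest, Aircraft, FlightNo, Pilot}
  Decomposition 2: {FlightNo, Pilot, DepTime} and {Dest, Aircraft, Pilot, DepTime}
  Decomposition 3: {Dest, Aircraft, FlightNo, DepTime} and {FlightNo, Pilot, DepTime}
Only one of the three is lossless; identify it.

Decomposition 1

Decomposition 1: common = {Dest, Aircraft, FlightNo}, closure = {Dest, Aircraft, FlightNo, Pilot, DepTime} → lossless.
Decomposition 2: common = {Pilot, DepTime}, closure = {Dest, Pilot, DepTime} → lossy.
Decomposition 3: common = {FlightNo, DepTime}, closure = {Dest, FlightNo, DepTime} → lossy.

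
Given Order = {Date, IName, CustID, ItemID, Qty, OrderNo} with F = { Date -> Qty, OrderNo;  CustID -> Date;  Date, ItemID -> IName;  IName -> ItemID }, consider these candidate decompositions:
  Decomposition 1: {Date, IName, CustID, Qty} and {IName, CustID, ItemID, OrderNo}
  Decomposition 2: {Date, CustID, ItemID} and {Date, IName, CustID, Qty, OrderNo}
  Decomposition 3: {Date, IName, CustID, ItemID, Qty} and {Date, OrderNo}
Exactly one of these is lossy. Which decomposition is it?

Decomposition 2

Decomposition 1: common = {IName, CustID}, closure = {Date, IName, CustID, ItemID, Qty, OrderNo} → lossless.
Decomposition 2: common = {Date, CustID}, closure = {Date, CustID, Qty, OrderNo} → lossy.
Decomposition 3: common = {Date}, closure = {Date, Qty, OrderNo} → lossless.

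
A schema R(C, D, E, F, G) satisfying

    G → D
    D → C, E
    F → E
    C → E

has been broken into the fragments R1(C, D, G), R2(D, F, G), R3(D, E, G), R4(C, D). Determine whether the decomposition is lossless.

Yes

Chase test. Columns are C, D, E, F, G; row i has aⱼ where attribute j ∈ Ri, else bᵢⱼ.
Initial tableau (one row per fragment):
  row 1: a1 a2 b13 b14 a5
  row 2: b21 a2 b23 a4 a5
  row 3: b31 a2 a3 b34 a5
  row 4: a1 a2 b43 b44 b45
Rows 1 and 2 agree on D; apply D→C, E and equate their C, E entries.
Rows 1 and 3 agree on D; apply D→C, E and equate their C, E entries.
Rows 1 and 4 agree on D; apply D→C, E and equate their C, E entries.
Row 2 is now all distinguished symbols — the join is lossless.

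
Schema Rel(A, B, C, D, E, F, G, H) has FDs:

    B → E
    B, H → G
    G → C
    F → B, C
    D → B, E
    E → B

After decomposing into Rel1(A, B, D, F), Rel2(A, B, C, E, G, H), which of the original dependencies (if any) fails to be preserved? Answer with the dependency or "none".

F → B, C

Check F → B, C: no single fragment contains all of {B, C, F}, and the restricted closure of {F} across the fragments never reaches {B, C}.
B → E is preserved.
B, H → G is preserved.
G → C is preserved.
D → B, E is preserved.
E → B is preserved.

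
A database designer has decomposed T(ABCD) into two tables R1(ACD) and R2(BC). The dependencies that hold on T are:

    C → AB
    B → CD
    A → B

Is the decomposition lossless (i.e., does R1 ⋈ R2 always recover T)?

Yes

Common attributes: R1 ∩ R2 = {C}.
Closure of {C}: C → AB applies, adding AB; B → CD applies, adding D. So (C)⁺ = {ABCD}.
This closure contains every attribute of R1, so R1 ∩ R2 → R1. The join is lossless.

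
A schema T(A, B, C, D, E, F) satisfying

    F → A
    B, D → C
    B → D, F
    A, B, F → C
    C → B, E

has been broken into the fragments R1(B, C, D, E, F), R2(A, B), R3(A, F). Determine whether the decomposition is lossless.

Chase test. Columns are A, B, C, D, E, F; row i has aⱼ where attribute j ∈ Ri, else bᵢⱼ.
Initial tableau (one row per fragment):
  row 1: b11 a2 a3 a4 a5 a6
  row 2: a1 a2 b23 b24 b25 b26
  row 3: a1 b32 b33 b34 b35 a6
Rows 1 and 3 agree on F; apply F→A and equate their A entries.
Rows 1 and 2 agree on B; apply B→D, F and equate their D, F entries.
Rows 1 and 2 agree on A, B, F; apply A, B, F→C and equate their C entries.
Rows 1 and 2 agree on C; apply C→B, E and equate their B, E entries.
Row 1 is now all distinguished symbols — the join is lossless.

Yes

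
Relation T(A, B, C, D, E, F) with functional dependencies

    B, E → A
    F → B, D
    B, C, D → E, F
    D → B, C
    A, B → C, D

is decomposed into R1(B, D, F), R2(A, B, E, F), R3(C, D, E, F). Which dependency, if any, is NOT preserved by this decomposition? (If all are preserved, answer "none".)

B, E → A lies within R2.
F → B, D lies within R1.
B, C, D → E, F: restricted closure across fragments reaches E, F.
D → B, C: restricted closure across fragments reaches B, C.
A, B → C, D: restricted closure across fragments reaches C, D.
Every dependency is enforceable on the fragments, so the decomposition is dependency-preserving.

none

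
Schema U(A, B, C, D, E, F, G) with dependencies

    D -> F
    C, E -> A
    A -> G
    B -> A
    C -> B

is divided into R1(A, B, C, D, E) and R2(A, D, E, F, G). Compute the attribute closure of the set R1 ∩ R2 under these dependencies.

R1 ∩ R2 = {A, D, E}.
D → F applies, adding F
A → G applies, adding G
Closure: {A, D, E, F, G}.

A, D, E, F, G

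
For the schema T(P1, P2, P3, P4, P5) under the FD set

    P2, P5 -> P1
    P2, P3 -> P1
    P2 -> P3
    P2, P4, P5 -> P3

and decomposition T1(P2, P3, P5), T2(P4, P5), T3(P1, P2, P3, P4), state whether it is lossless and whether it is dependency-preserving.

lossy but dependency-preserving

Lossless test (chase): Rows 1 and 3 agree on P2, P3; apply P2, P3→P1 and equate their P1 entries. No row becomes fully distinguished — the join is lossy.
Dependency preservation: P2, P5 → P1; P2, P4, P5 → P3 are not contained in any single fragment, but the restricted closure of each left-hand side across the fragments still reaches the right-hand side; the remaining FDs each lie inside some fragment. All dependencies are preserved.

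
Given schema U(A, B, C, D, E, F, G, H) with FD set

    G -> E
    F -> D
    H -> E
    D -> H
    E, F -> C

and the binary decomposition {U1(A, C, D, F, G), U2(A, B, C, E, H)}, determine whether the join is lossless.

Common attributes: U1 ∩ U2 = {A, C}.
No dependency enlarges {A, C}, so (A, C)⁺ = {A, C}.
The closure contains neither all of U1 = {A, C, D, F, G} nor all of U2 = {A, B, C, E, H}, so the common attributes are not a superkey of either fragment. The join is lossy.

No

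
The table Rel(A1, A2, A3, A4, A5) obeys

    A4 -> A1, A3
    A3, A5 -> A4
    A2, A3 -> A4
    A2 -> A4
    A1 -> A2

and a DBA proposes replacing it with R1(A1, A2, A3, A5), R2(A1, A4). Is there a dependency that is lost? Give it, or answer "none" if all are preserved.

none

A4 → A1, A3: restricted closure across fragments reaches A1, A3.
A3, A5 → A4: restricted closure across fragments reaches A4.
A2, A3 → A4: restricted closure across fragments reaches A4.
A2 → A4: restricted closure across fragments reaches A4.
A1 → A2 lies within R1.
Every dependency is enforceable on the fragments, so the decomposition is dependency-preserving.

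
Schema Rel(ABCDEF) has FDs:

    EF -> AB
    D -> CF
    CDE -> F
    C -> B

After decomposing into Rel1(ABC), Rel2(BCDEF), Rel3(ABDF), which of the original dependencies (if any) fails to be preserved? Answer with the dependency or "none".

Check EF → AB: no single fragment contains all of {ABEF}, and the restricted closure of {EF} across the fragments never reaches {AB}.
D → CF is preserved.
CDE → F is preserved.
C → B is preserved.

EF -> AB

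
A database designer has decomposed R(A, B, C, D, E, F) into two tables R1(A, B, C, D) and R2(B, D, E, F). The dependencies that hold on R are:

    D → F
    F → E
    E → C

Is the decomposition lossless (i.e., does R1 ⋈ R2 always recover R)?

Yes

Common attributes: R1 ∩ R2 = {B, D}.
Closure of {B, D}: D → F applies, adding F; F → E applies, adding E; E → C applies, adding C. So (B, D)⁺ = {B, C, D, E, F}.
This closure contains every attribute of R2, so R1 ∩ R2 → R2. The join is lossless.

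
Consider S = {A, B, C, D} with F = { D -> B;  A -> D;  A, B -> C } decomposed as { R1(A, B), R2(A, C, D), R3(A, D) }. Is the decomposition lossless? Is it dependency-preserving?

Lossless test (chase): Rows 2 and 3 agree on D; apply D→B and equate their B entries. Rows 1 and 2 agree on A; apply A→D and equate their D entries. Rows 2 and 3 agree on A, B; apply A, B→C and equate their C entries. Rows 1 and 2 agree on D; apply D→B and equate their B entries. Rows 1 and 2 agree on A, B; apply A, B→C and equate their C entries. Row 1 is now all distinguished symbols — the join is lossless.
Dependency preservation: the restricted closure of {D} across the fragments never reaches {B}, so D → B cannot be enforced without a join — not preserved.

lossless but not dependency-preserving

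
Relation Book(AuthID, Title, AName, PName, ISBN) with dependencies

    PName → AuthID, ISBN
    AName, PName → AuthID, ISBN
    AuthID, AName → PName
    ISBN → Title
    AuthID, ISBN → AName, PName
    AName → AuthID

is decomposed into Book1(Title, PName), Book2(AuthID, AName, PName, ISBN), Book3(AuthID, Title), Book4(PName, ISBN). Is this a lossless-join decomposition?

Yes

Chase test. Columns are AuthID, Title, AName, PName, ISBN; row i has aⱼ where attribute j ∈ Booki, else bᵢⱼ.
Initial tableau (one row per fragment):
  row 1: b11 a2 b13 a4 b15
  row 2: a1 b22 a3 a4 a5
  row 3: a1 a2 b33 b34 b35
  row 4: b41 b42 b43 a4 a5
Rows 1 and 2 agree on PName; apply PName→AuthID, ISBN and equate their AuthID, ISBN entries.
Rows 1 and 4 agree on PName; apply PName→AuthID, ISBN and equate their AuthID, ISBN entries.
Rows 1 and 2 agree on ISBN; apply ISBN→Title and equate their Title entries.
Rows 1 and 4 agree on ISBN; apply ISBN→Title and equate their Title entries.
Rows 1 and 2 agree on AuthID, ISBN; apply AuthID, ISBN→AName, PName and equate their AName, PName entries.
Rows 1 and 4 agree on AuthID, ISBN; apply AuthID, ISBN→AName, PName and equate their AName, PName entries.
Row 1 is now all distinguished symbols — the join is lossless.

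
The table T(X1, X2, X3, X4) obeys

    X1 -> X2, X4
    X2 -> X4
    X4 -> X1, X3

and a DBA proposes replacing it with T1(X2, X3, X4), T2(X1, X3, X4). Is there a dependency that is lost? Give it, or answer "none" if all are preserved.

none

X1 → X2, X4: restricted closure across fragments reaches X2, X4.
X2 → X4 lies within T1.
X4 → X1, X3 lies within T2.
Every dependency is enforceable on the fragments, so the decomposition is dependency-preserving.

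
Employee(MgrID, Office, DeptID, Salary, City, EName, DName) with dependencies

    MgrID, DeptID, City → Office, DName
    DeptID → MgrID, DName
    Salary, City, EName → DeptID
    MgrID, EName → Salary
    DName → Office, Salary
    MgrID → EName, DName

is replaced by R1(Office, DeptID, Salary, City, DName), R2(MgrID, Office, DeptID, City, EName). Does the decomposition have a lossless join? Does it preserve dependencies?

lossless but not dependency-preserving

Lossless test: (Office, DeptID, City)⁺ = {MgrID, Office, DeptID, Salary, City, EName, DName}, which contains all of one fragment — lossless.
Dependency preservation: the restricted closure of {Salary, City, EName} across the fragments never reaches {DeptID}, so Salary, City, EName → DeptID cannot be enforced without a join — not preserved.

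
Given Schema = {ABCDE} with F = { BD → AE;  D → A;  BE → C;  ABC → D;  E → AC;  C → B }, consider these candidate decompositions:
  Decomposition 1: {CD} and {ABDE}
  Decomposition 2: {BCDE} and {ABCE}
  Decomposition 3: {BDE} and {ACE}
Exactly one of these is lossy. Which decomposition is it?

Decomposition 1

Decomposition 1: common = {D}, closure = {AD} → lossy.
Decomposition 2: common = {BCE}, closure = {ABCDE} → lossless.
Decomposition 3: common = {E}, closure = {ABCDE} → lossless.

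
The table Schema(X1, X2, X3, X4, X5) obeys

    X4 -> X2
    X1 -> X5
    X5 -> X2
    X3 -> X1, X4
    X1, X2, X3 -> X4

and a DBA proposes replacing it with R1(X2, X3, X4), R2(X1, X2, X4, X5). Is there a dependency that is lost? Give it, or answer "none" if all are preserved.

X3 -> X1, X4

Check X3 → X1, X4: no single fragment contains all of {X1, X3, X4}, and the restricted closure of {X3} across the fragments never reaches {X1, X4}.
X4 → X2 is preserved.
X1 → X5 is preserved.
X5 → X2 is preserved.
X1, X2, X3 → X4 is preserved.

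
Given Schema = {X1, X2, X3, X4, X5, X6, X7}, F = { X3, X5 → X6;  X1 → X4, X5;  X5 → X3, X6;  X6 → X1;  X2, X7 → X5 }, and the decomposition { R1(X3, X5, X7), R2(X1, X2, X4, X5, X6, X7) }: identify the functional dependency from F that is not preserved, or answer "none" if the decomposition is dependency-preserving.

X3, X5 → X6: restricted closure across fragments reaches X6.
X1 → X4, X5 lies within R2.
X5 → X3, X6: restricted closure across fragments reaches X3, X6.
X6 → X1 lies within R2.
X2, X7 → X5 lies within R2.
Every dependency is enforceable on the fragments, so the decomposition is dependency-preserving.

none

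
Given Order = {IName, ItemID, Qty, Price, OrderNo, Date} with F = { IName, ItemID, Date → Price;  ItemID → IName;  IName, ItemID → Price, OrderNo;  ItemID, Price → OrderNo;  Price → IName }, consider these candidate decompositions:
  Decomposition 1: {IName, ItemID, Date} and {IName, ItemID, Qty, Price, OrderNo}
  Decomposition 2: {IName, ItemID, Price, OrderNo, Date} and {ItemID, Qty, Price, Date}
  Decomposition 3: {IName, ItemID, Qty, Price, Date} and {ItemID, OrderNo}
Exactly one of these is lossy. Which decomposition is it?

Decomposition 1: common = {IName, ItemID}, closure = {IName, ItemID, Price, OrderNo} → lossy.
Decomposition 2: common = {ItemID, Price, Date}, closure = {IName, ItemID, Price, OrderNo, Date} → lossless.
Decomposition 3: common = {ItemID}, closure = {IName, ItemID, Price, OrderNo} → lossless.

Decomposition 1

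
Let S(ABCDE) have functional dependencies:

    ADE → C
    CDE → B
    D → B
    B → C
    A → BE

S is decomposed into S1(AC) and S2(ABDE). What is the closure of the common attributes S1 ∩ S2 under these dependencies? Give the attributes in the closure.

ABCE

S1 ∩ S2 = {A}.
A → BE applies, adding BE
B → C applies, adding C
Closure: {ABCE}.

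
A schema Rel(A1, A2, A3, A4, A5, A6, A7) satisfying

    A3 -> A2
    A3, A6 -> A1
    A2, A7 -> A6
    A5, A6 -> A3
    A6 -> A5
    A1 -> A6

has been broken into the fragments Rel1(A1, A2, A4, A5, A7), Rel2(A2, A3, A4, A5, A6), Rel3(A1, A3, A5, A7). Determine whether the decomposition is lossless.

Chase test. Columns are A1, A2, A3, A4, A5, A6, A7; row i has aⱼ where attribute j ∈ Reli, else bᵢⱼ.
Initial tableau (one row per fragment):
  row 1: a1 a2 b13 a4 a5 b16 a7
  row 2: b21 a2 a3 a4 a5 a6 b27
  row 3: a1 b32 a3 b34 a5 b36 a7
Rows 2 and 3 agree on A3; apply A3→A2 and equate their A2 entries.
Rows 1 and 3 agree on A2, A7; apply A2, A7→A6 and equate their A6 entries.
Rows 1 and 3 agree on A5, A6; apply A5, A6→A3 and equate their A3 entries.
No row becomes fully distinguished — the join is lossy.

No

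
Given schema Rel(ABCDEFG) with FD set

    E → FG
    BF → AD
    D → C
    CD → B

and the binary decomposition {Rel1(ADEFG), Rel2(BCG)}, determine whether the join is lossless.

No

Common attributes: Rel1 ∩ Rel2 = {G}.
No dependency enlarges {G}, so (G)⁺ = {G}.
The closure contains neither all of Rel1 = {ADEFG} nor all of Rel2 = {BCG}, so the common attributes are not a superkey of either fragment. The join is lossy.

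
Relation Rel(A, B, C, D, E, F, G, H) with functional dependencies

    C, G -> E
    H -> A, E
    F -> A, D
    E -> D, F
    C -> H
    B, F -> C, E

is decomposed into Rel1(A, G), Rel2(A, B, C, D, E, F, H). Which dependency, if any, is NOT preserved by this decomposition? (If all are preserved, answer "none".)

none

C, G → E: restricted closure across fragments reaches E.
H → A, E lies within Rel2.
F → A, D lies within Rel2.
E → D, F lies within Rel2.
C → H lies within Rel2.
B, F → C, E lies within Rel2.
Every dependency is enforceable on the fragments, so the decomposition is dependency-preserving.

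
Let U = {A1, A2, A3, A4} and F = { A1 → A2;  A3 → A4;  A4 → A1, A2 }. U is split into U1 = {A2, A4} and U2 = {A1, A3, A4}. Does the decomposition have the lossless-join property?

Common attributes: U1 ∩ U2 = {A4}.
Closure of {A4}: A4 → A1, A2 applies, adding A1, A2. So (A4)⁺ = {A1, A2, A4}.
This closure contains every attribute of U1, so U1 ∩ U2 → U1. The join is lossless.

Yes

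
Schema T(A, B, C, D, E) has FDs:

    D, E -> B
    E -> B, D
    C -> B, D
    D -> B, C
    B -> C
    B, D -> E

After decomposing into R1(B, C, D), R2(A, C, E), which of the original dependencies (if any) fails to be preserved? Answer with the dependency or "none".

none

D, E → B: restricted closure across fragments reaches B.
E → B, D: restricted closure across fragments reaches B, D.
C → B, D lies within R1.
D → B, C lies within R1.
B → C lies within R1.
B, D → E: restricted closure across fragments reaches E.
Every dependency is enforceable on the fragments, so the decomposition is dependency-preserving.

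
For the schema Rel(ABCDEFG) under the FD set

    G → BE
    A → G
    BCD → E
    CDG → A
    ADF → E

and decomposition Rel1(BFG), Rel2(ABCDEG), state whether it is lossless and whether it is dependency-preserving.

Lossless test: (BG)⁺ = {BEG}, which is a superkey of neither fragment — lossy.
Dependency preservation: ADF → E is not contained in any single fragment, but the restricted closure of its left-hand side across the fragments still reaches the right-hand side; the remaining FDs each lie inside some fragment. All dependencies are preserved.

lossy but dependency-preserving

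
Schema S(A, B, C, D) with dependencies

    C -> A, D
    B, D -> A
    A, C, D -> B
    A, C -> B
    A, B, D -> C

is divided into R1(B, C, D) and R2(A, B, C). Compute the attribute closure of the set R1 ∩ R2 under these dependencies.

A, B, C, D

R1 ∩ R2 = {B, C}.
C → A, D applies, adding A, D
Closure: {A, B, C, D}.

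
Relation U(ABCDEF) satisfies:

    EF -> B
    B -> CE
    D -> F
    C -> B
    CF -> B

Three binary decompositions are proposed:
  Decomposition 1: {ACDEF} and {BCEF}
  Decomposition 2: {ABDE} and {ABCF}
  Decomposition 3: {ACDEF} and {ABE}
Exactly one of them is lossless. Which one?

Decomposition 1: common = {CEF}, closure = {BCEF} → lossless.
Decomposition 2: common = {AB}, closure = {ABCE} → lossy.
Decomposition 3: common = {AE}, closure = {AE} → lossy.

Decomposition 1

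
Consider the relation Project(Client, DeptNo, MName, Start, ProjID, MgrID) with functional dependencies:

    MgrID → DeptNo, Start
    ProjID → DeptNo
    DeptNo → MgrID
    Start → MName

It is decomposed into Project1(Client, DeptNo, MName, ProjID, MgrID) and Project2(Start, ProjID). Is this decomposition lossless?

Common attributes: Project1 ∩ Project2 = {ProjID}.
Closure of {ProjID}: ProjID → DeptNo applies, adding DeptNo; DeptNo → MgrID applies, adding MgrID; MgrID → DeptNo, Start applies, adding Start; Start → MName applies, adding MName. So (ProjID)⁺ = {DeptNo, MName, Start, ProjID, MgrID}.
This closure contains every attribute of Project2, so Project1 ∩ Project2 → Project2. The join is lossless.

Yes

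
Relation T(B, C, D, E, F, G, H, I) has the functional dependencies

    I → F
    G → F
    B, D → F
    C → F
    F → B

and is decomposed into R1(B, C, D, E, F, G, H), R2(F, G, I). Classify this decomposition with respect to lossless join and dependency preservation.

lossy but dependency-preserving

Lossless test: (F, G)⁺ = {B, F, G}, which is a superkey of neither fragment — lossy.
Dependency preservation: every FD's attributes lie within a single fragment, so each can be enforced locally — preserved.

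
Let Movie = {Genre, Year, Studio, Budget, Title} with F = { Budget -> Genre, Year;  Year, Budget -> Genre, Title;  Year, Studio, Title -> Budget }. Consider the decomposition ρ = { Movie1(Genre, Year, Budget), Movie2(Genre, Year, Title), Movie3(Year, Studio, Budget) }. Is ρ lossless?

Chase test. Columns are Genre, Year, Studio, Budget, Title; row i has aⱼ where attribute j ∈ Moviei, else bᵢⱼ.
Initial tableau (one row per fragment):
  row 1: a1 a2 b13 a4 b15
  row 2: a1 a2 b23 b24 a5
  row 3: b31 a2 a3 a4 b35
Rows 1 and 3 agree on Budget; apply Budget→Genre, Year and equate their Genre, Year entries.
Rows 1 and 3 agree on Year, Budget; apply Year, Budget→Genre, Title and equate their Genre, Title entries.
No row becomes fully distinguished — the join is lossy.

No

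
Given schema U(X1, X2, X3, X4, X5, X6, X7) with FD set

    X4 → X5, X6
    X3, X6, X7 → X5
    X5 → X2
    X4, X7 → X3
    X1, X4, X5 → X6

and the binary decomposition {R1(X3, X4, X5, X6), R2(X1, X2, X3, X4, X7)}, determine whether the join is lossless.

Common attributes: R1 ∩ R2 = {X3, X4}.
Closure of {X3, X4}: X4 → X5, X6 applies, adding X5, X6; X5 → X2 applies, adding X2. So (X3, X4)⁺ = {X2, X3, X4, X5, X6}.
This closure contains every attribute of R1, so R1 ∩ R2 → R1. The join is lossless.

Yes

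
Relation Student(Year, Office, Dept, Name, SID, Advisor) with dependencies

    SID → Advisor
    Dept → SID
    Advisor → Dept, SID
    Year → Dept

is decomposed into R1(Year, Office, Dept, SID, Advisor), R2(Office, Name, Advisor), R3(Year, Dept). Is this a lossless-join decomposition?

Chase test. Columns are Year, Office, Dept, Name, SID, Advisor; row i has aⱼ where attribute j ∈ Ri, else bᵢⱼ.
Initial tableau (one row per fragment):
  row 1: a1 a2 a3 b14 a5 a6
  row 2: b21 a2 b23 a4 b25 a6
  row 3: a1 b32 a3 b34 b35 b36
Rows 1 and 3 agree on Dept; apply Dept→SID and equate their SID entries.
Rows 1 and 2 agree on Advisor; apply Advisor→Dept, SID and equate their Dept, SID entries.
Rows 1 and 3 agree on SID; apply SID→Advisor and equate their Advisor entries.
No row becomes fully distinguished — the join is lossy.

No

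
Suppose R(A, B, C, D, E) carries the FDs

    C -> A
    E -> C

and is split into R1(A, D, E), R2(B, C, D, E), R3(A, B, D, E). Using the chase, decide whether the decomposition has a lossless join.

Yes

Chase test. Columns are A, B, C, D, E; row i has aⱼ where attribute j ∈ Ri, else bᵢⱼ.
Initial tableau (one row per fragment):
  row 1: a1 b12 b13 a4 a5
  row 2: b21 a2 a3 a4 a5
  row 3: a1 a2 b33 a4 a5
Rows 1 and 2 agree on E; apply E→C and equate their C entries.
Rows 1 and 3 agree on E; apply E→C and equate their C entries.
Rows 1 and 2 agree on C; apply C→A and equate their A entries.
Row 2 is now all distinguished symbols — the join is lossless.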